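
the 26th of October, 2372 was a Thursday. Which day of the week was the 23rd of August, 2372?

Count forward from the earlier date (August 23, 2372) to the later (October 26, 2372):
August 2372: 31 − 23 = 8 days remain.
Then September (30): 30 days.
October 1–26, 2372: 26 days.
Total: 8 + 30 + 26 = 64 days.
64 mod 7 = 1, so 1 day before Thursday is Wednesday.

Wednesday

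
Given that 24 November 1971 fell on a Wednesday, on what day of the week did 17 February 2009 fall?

Tuesday

From November 24, 1971 to November 24, 2008: 37 years, of which 10 contain a Feb 29 — 27×365 + 10×366 = 13515 days.
(2000 is a leap year (divisible by 400).)
November 2008: 30 − 24 = 6 days remain.
Then December (31), January (31): 31 + 31 = 62 days.
February 1–17, 2009: 17 days (2009 is not a leap year).
Residual: 85 days.
Total: 13600 days.
13600 mod 7 = 6, so 6 days after Wednesday is Tuesday.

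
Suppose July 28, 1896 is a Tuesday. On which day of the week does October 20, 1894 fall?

Saturday

Count forward from the earlier date (October 20, 1894) to the later (July 28, 1896):
October 1894: 31 − 20 = 11 days remain.
Then 20 full months totalling 608 days.
July 1–28, 1896: 28 days.
Total: 11 + 608 + 28 = 647 days.
647 mod 7 = 3, so 3 days before Tuesday is Saturday.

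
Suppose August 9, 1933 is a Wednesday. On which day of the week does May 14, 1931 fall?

Count forward from the earlier date (May 14, 1931) to the later (August 9, 1933):
May 14, 1931 → May 14, 1932: 366 days (1932 is a leap year).
May 14, 1932 → May 14, 1933: 365 days.
May 1933: 31 − 14 = 17 days remain.
Then June (30), July (31): 30 + 31 = 61 days.
August 1–9, 1933: 9 days.
Residual: 87 days.
Total: 818 days.
818 mod 7 = 6, so 6 days before Wednesday is Thursday.

Thursday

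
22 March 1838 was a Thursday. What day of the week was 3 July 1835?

Friday

Count forward from the earlier date (July 3, 1835) to the later (March 22, 1838):
Day-of-year of July 3, 1835: 184.
Day-of-year of March 22, 1838: 81.
1835 has 365 days, so 365 − 184 = 181 days remain in 1835.
Full years: 1836: 366; 1837: 365. Sum = 731.
Total: 181 + 731 + 81 = 993 days.
993 mod 7 = 6, so 6 days before Thursday is Friday.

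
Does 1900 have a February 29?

No

1900 is not a leap year (divisible by 100 but not 400).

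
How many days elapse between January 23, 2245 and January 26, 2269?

From January 23, 2245 to January 23, 2269: 24 years, of which 6 contain a Feb 29 — 18×365 + 6×366 = 8766 days.
Within January 2269: 26 − 23 = 3 days.
Total: 8769 days.

8769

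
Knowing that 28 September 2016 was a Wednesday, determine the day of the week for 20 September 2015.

Sunday

Count forward from the earlier date (September 20, 2015) to the later (September 28, 2016):
September 20, 2015 → September 20, 2016: 366 days (2016 is a leap year).
Within September 2016: 28 − 20 = 8 days.
Total: 374 days.
374 mod 7 = 3, so 3 days before Wednesday is Sunday.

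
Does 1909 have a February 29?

1909 is not a leap year.

No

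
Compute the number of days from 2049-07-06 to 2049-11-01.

July 2049: 31 − 6 = 25 days remain.
Then August (31), September (30), October (31): 31 + 30 + 31 = 92 days.
November 1, 2049: 1 day.
Total: 25 + 92 + 1 = 118 days.

118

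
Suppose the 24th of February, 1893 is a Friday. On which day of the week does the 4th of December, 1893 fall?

Monday

February 1893: 28 − 24 = 4 days remain (1893 is not a leap year, so February has 28 days).
Then 9 full months totalling 275 days.
December 1–4, 1893: 4 days.
Total: 4 + 275 + 4 = 283 days.
283 mod 7 = 3, so 3 days after Friday is Monday.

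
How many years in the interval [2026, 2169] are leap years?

Years divisible by 4: 2028, 2032, …, 2168 — 36 in all.
Of these, 2100 is divisible by 100 but not 400, so not leap.
Leap years: 36 − 1 = 35.

35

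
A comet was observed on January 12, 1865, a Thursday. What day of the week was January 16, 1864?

Count forward from the earlier date (January 16, 1864) to the later (January 12, 1865):
January 1864: 31 − 16 = 15 days remain.
Then 11 full months totalling 335 days.
January 1–12, 1865: 12 days.
Residual: 362 days.
Total: 362 days.
362 mod 7 = 5, so 5 days before Thursday is Saturday.

Saturday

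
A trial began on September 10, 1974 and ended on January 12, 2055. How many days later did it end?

29344

Day-of-year of September 10, 1974: 253.
Day-of-year of January 12, 2055: 12.
1974 has 365 days, so 365 − 253 = 112 days remain in 1974.
Full years 1975–2054: 60 common + 20 leap = 60×365 + 20×366 = 29220 days.
Total: 112 + 29220 + 12 = 29344 days.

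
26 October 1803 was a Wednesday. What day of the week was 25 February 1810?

Sunday

Day-of-year of October 26, 1803: 299.
Day-of-year of February 25, 1810: 56.
1803 has 365 days, so 365 − 299 = 66 days remain in 1803.
Full years: 1804: 366; 1805: 365; 1806: 365; 1807: 365; 1808: 366; 1809: 365. Sum = 2192.
Total: 66 + 2192 + 56 = 2314 days.
2314 mod 7 = 4, so 4 days after Wednesday is Sunday.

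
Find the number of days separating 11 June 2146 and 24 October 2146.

June 2146: 30 − 11 = 19 days remain.
Then July (31), August (31), September (30): 31 + 31 + 30 = 92 days.
October 1–24, 2146: 24 days.
Total: 19 + 92 + 24 = 135 days.

135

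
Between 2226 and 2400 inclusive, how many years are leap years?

Years divisible by 4: 2228, 2232, …, 2400 — 44 in all.
Of these, 2300 is divisible by 100 but not 400, so not leap.
2400 is divisible by 400, so still leap.
Leap years: 44 − 1 = 43.

43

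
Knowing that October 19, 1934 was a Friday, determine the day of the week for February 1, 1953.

Day-of-year of October 19, 1934: 292.
Day-of-year of February 1, 1953: 32.
1934 has 365 days, so 365 − 292 = 73 days remain in 1934.
Full years 1935–1952: 13 common + 5 leap = 13×365 + 5×366 = 6575 days.
Total: 73 + 6575 + 32 = 6680 days.
6680 mod 7 = 2, so 2 days after Friday is Sunday.

Sunday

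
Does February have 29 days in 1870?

No

1870 is not a leap year.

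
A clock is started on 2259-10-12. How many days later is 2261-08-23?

681

October 12, 2259 → October 12, 2260: 366 days (2260 is a leap year).
October 2260: 31 − 12 = 19 days remain.
Then 9 full months totalling 273 days.
August 1–23, 2261: 23 days.
Residual: 315 days.
Total: 681 days.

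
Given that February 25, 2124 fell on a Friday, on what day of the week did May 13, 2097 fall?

Count forward from the earlier date (May 13, 2097) to the later (February 25, 2124):
From May 13, 2097 to May 13, 2123: 26 years, of which 5 contain a Feb 29 — 21×365 + 5×366 = 9495 days.
(2100 is not a leap year (divisible by 100 but not 400).)
May 2123: 31 − 13 = 18 days remain.
Then June (30), July (31), August (31), September (30), October (31), November (30), December (31), January (31): 30 + 31 + 31 + 30 + 31 + 30 + 31 + 31 = 245 days.
February 1–25, 2124: 25 days (2124 is a leap year).
Residual: 288 days.
Total: 9783 days.
9783 mod 7 = 4, so 4 days before Friday is Monday.

Monday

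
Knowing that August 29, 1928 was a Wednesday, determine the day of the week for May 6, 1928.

Sunday

Count forward from the earlier date (May 6, 1928) to the later (August 29, 1928):
May 1928: 31 − 6 = 25 days remain.
Then June (30), July (31): 30 + 31 = 61 days.
August 1–29, 1928: 29 days.
Total: 25 + 61 + 29 = 115 days.
115 mod 7 = 3, so 3 days before Wednesday is Sunday.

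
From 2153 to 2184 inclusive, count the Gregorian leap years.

8

Years divisible by 4 in [2153, 2184]: 2156, 2160, 2164, 2168, 2172, 2176, 2180, 2184.
No century exceptions apply. Count: 8.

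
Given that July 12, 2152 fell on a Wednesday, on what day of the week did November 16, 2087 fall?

Count forward from the earlier date (November 16, 2087) to the later (July 12, 2152):
Day-of-year of November 16, 2087: 320.
Day-of-year of July 12, 2152: 194.
2087 has 365 days, so 365 − 320 = 45 days remain in 2087.
Full years 2088–2151: 49 common + 15 leap = 49×365 + 15×366 = 23375 days.
Total: 45 + 23375 + 194 = 23614 days.
23614 mod 7 = 3, so 3 days before Wednesday is Sunday.

Sunday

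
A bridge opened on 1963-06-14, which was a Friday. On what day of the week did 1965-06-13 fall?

June 1963: 30 − 14 = 16 days remain.
Then 23 full months totalling 701 days.
June 1–13, 1965: 13 days.
Total: 16 + 701 + 13 = 730 days.
730 mod 7 = 2, so 2 days after Friday is Sunday.

Sunday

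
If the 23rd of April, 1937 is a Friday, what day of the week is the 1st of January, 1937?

Friday

Count forward from the earlier date (January 1, 1937) to the later (April 23, 1937):
January 1937: 31 − 1 = 30 days remain.
Then February 1937 (28), March (31): 28 + 31 = 59 days.
April 1–23, 1937: 23 days.
Total: 30 + 59 + 23 = 112 days.
112 is a multiple of 7, so the 1st of January, 1937 falls on the same weekday: Friday.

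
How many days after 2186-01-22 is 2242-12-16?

20781

From January 22, 2186 to January 22, 2242: 56 years, of which 13 contain a Feb 29 — 43×365 + 13×366 = 20453 days.
(2200 is not a leap year (divisible by 100 but not 400).)
January 2242: 31 − 22 = 9 days remain.
Then 10 full months totalling 303 days.
December 1–16, 2242: 16 days.
Residual: 328 days.
Total: 20781 days.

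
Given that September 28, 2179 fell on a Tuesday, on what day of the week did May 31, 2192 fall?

Day-of-year of September 28, 2179: 271.
Day-of-year of May 31, 2192: 152.
2179 has 365 days, so 365 − 271 = 94 days remain in 2179.
Full years 2180–2191: 9 common + 3 leap = 9×365 + 3×366 = 4383 days.
Total: 94 + 4383 + 152 = 4629 days.
4629 mod 7 = 2, so 2 days after Tuesday is Thursday.

Thursday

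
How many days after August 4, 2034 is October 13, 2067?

12123

Day-of-year of August 4, 2034: 216.
Day-of-year of October 13, 2067: 286.
2034 has 365 days, so 365 − 216 = 149 days remain in 2034.
Full years 2035–2066: 24 common + 8 leap = 24×365 + 8×366 = 11688 days.
Total: 149 + 11688 + 286 = 12123 days.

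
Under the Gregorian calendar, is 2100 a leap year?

No

2100 is not a leap year (divisible by 100 but not 400).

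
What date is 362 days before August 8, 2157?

August 11, 2156

Count 362 days before August 8, 2157:
Day-of-year of August 11, 2156: 224.
Day-of-year of August 8, 2157: 220.
2156 has 366 days, so 366 − 224 = 142 days remain in 2156.
Total: 142 + 220 = 362 days.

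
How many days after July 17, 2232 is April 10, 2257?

From July 17, 2232 to July 17, 2256: 24 years, of which 6 contain a Feb 29 — 18×365 + 6×366 = 8766 days.
July 2256: 31 − 17 = 14 days remain.
Then August (31), September (30), October (31), November (30), December (31), January (31), February 2257 (28), March (31): 31 + 30 + 31 + 30 + 31 + 31 + 28 + 31 = 243 days.
April 1–10, 2257: 10 days.
Residual: 267 days.
Total: 9033 days.

9033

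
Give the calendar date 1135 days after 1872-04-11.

1875-05-21

Count 1135 days after April 11, 1872:
April 11, 1872 → April 11, 1873: 365 days.
April 11, 1873 → April 11, 1874: 365 days.
April 11, 1874 → April 11, 1875: 365 days.
April 1875: 30 − 11 = 19 days remain.
May 1–21, 1875: 21 days.
Residual: 40 days.
Total: 1135 days.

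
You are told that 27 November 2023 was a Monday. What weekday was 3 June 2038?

Thursday

Day-of-year of November 27, 2023: 331.
Day-of-year of June 3, 2038: 154.
2023 has 365 days, so 365 − 331 = 34 days remain in 2023.
Full years 2024–2037: 10 common + 4 leap = 10×365 + 4×366 = 5114 days.
Total: 34 + 5114 + 154 = 5302 days.
5302 mod 7 = 3, so 3 days after Monday is Thursday.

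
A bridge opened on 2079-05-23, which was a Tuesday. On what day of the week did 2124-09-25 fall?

Monday

From May 23, 2079 to May 23, 2124: 45 years, of which 11 contain a Feb 29 — 34×365 + 11×366 = 16436 days.
(2100 is not a leap year (divisible by 100 but not 400).)
May 2124: 31 − 23 = 8 days remain.
Then June (30), July (31), August (31): 30 + 31 + 31 = 92 days.
September 1–25, 2124: 25 days.
Residual: 125 days.
Total: 16561 days.
16561 mod 7 = 6, so 6 days after Tuesday is Monday.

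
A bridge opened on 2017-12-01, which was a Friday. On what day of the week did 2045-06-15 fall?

Day-of-year of December 1, 2017: 335.
Day-of-year of June 15, 2045: 166.
2017 has 365 days, so 365 − 335 = 30 days remain in 2017.
Full years 2018–2044: 20 common + 7 leap = 20×365 + 7×366 = 9862 days.
Total: 30 + 9862 + 166 = 10058 days.
10058 mod 7 = 6, so 6 days after Friday is Thursday.

Thursday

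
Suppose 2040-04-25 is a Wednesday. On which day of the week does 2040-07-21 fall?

April 2040: 30 − 25 = 5 days remain.
Then May (31), June (30): 31 + 30 = 61 days.
July 1–21, 2040: 21 days.
Total: 5 + 61 + 21 = 87 days.
87 mod 7 = 3, so 3 days after Wednesday is Saturday.

Saturday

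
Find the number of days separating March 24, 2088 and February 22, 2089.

335

March 2088: 31 − 24 = 7 days remain.
Then 10 full months totalling 306 days.
February 1–22, 2089: 22 days (2089 is not a leap year).
Total: 7 + 306 + 22 = 335 days.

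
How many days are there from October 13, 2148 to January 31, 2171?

Day-of-year of October 13, 2148: 287.
Day-of-year of January 31, 2171: 31.
2148 has 366 days, so 366 − 287 = 79 days remain in 2148.
Full years 2149–2170: 17 common + 5 leap = 17×365 + 5×366 = 8035 days.
Total: 79 + 8035 + 31 = 8145 days.

8145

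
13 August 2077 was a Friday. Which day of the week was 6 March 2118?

Day-of-year of August 13, 2077: 225.
Day-of-year of March 6, 2118: 65.
2077 has 365 days, so 365 − 225 = 140 days remain in 2077.
Full years 2078–2117: 31 common + 9 leap = 31×365 + 9×366 = 14609 days.
Total: 140 + 14609 + 65 = 14814 days.
14814 mod 7 = 2, so 2 days after Friday is Sunday.

Sunday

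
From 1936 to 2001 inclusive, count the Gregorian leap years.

17

Years divisible by 4: 1936, 1940, …, 2000 — 17 in all.
2000 is divisible by 400, so still leap.
No century exceptions apply. Count: 17.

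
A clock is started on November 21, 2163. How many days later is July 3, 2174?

3877

From November 21, 2163 to November 21, 2173: 10 years, of which 3 contain a Feb 29 — 7×365 + 3×366 = 3653 days.
November 2173: 30 − 21 = 9 days remain.
Then December (31), January (31), February 2174 (28), March (31), April (30), May (31), June (30): 31 + 31 + 28 + 31 + 30 + 31 + 30 = 212 days.
July 1–3, 2174: 3 days.
Residual: 224 days.
Total: 3877 days.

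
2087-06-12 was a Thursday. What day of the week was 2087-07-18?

June 2087: 30 − 12 = 18 days remain.
July 1–18, 2087: 18 days.
Total: 18 + 18 = 36 days.
36 mod 7 = 1, so 1 day after Thursday is Friday.

Friday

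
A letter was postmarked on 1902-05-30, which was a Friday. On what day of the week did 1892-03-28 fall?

Monday

Count forward from the earlier date (March 28, 1892) to the later (May 30, 1902):
From March 28, 1892 to March 28, 1902: 10 years, of which 1 contains a Feb 29 — 9×365 + 1×366 = 3651 days.
(1900 is not a leap year (divisible by 100 but not 400).)
March 1902: 31 − 28 = 3 days remain.
Then April (30): 30 days.
May 1–30, 1902: 30 days.
Residual: 63 days.
Total: 3714 days.
3714 mod 7 = 4, so 4 days before Friday is Monday.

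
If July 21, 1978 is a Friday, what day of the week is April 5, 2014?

Saturday

From July 21, 1978 to July 21, 2013: 35 years, of which 9 contain a Feb 29 — 26×365 + 9×366 = 12784 days.
(2000 is a leap year (divisible by 400).)
July 2013: 31 − 21 = 10 days remain.
Then August (31), September (30), October (31), November (30), December (31), January (31), February 2014 (28), March (31): 31 + 30 + 31 + 30 + 31 + 31 + 28 + 31 = 243 days.
April 1–5, 2014: 5 days.
Residual: 258 days.
Total: 13042 days.
13042 mod 7 = 1, so 1 day after Friday is Saturday.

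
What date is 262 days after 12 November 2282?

1 August 2283

Count 262 days after November 12, 2282:
November 2282: 30 − 12 = 18 days remain.
Then December (31), January (31), February 2283 (28), March (31), April (30), May (31), June (30), July (31): 31 + 31 + 28 + 31 + 30 + 31 + 30 + 31 = 243 days.
August 1, 2283: 1 day.
Total: 18 + 243 + 1 = 262 days.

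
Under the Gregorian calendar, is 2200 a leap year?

2200 is not a leap year (divisible by 100 but not 400).

No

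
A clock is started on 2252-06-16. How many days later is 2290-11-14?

14030

Day-of-year of June 16, 2252: 168.
Day-of-year of November 14, 2290: 318.
2252 has 366 days, so 366 − 168 = 198 days remain in 2252.
Full years 2253–2289: 28 common + 9 leap = 28×365 + 9×366 = 13514 days.
Total: 198 + 13514 + 318 = 14030 days.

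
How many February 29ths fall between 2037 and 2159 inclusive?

Years divisible by 4: 2040, 2044, …, 2156 — 30 in all.
Of these, 2100 is divisible by 100 but not 400, so not leap.
Leap years: 30 − 1 = 29.

29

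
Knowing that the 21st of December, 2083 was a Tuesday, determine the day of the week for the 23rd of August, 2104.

From December 21, 2083 to December 21, 2103: 20 years, of which 4 contain a Feb 29 — 16×365 + 4×366 = 7304 days.
(2100 is not a leap year (divisible by 100 but not 400).)
December 2103: 31 − 21 = 10 days remain.
Then January (31), February 2104 (29), March (31), April (30), May (31), June (30), July (31): 31 + 29 + 31 + 30 + 31 + 30 + 31 = 213 days.
August 1–23, 2104: 23 days.
Residual: 246 days.
Total: 7550 days.
7550 mod 7 = 4, so 4 days after Tuesday is Saturday.

Saturday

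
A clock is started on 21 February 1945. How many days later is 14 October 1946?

600

Day-of-year of February 21, 1945: 52.
Day-of-year of October 14, 1946: 287.
1945 has 365 days, so 365 − 52 = 313 days remain in 1945.
Total: 313 + 287 = 600 days.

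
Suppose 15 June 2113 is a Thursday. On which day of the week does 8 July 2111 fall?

Count forward from the earlier date (July 8, 2111) to the later (June 15, 2113):
Day-of-year of July 8, 2111: 189.
Day-of-year of June 15, 2113: 166.
2111 has 365 days, so 365 − 189 = 176 days remain in 2111.
Full years: 2112: 366. Sum = 366.
Total: 176 + 366 + 166 = 708 days.
708 mod 7 = 1, so 1 day before Thursday is Wednesday.

Wednesday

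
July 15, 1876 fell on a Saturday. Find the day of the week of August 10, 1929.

Saturday

From July 15, 1876 to July 15, 1929: 53 years, of which 12 contain a Feb 29 — 41×365 + 12×366 = 19357 days.
(1900 is not a leap year (divisible by 100 but not 400).)
July 1929: 31 − 15 = 16 days remain.
August 1–10, 1929: 10 days.
Residual: 26 days.
Total: 19383 days.
19383 is a multiple of 7, so August 10, 1929 falls on the same weekday: Saturday.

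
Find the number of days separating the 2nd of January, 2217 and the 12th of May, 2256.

From January 2, 2217 to January 2, 2256: 39 years, of which 9 contain a Feb 29 — 30×365 + 9×366 = 14244 days.
January 2256: 31 − 2 = 29 days remain.
Then February 2256 (29), March (31), April (30): 29 + 31 + 30 = 90 days.
May 1–12, 2256: 12 days.
Residual: 131 days.
Total: 14375 days.

14375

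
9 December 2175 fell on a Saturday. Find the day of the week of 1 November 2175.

Wednesday

Count forward from the earlier date (November 1, 2175) to the later (December 9, 2175):
November 2175: 30 − 1 = 29 days remain.
December 1–9, 2175: 9 days.
Total: 29 + 9 = 38 days.
38 mod 7 = 3, so 3 days before Saturday is Wednesday.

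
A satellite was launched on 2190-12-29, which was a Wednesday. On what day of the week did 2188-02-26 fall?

Tuesday

Count forward from the earlier date (February 26, 2188) to the later (December 29, 2190):
February 26, 2188 → February 26, 2189: 366 days (2188 is a leap year).
February 26, 2189 → February 26, 2190: 365 days.
February 2190: 28 − 26 = 2 days remain (2190 is not a leap year, so February has 28 days).
Then 9 full months totalling 275 days.
December 1–29, 2190: 29 days.
Residual: 306 days.
Total: 1037 days.
1037 mod 7 = 1, so 1 day before Wednesday is Tuesday.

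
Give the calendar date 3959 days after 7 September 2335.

10 July 2346

Count 3959 days after September 7, 2335:
From September 7, 2335 to September 7, 2345: 10 years, of which 3 contain a Feb 29 — 7×365 + 3×366 = 3653 days.
September 2345: 30 − 7 = 23 days remain.
Then 9 full months totalling 273 days.
July 1–10, 2346: 10 days.
Residual: 306 days.
Total: 3959 days.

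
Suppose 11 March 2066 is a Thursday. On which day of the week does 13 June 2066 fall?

March 2066: 31 − 11 = 20 days remain.
Then April (30), May (31): 30 + 31 = 61 days.
June 1–13, 2066: 13 days.
Total: 20 + 61 + 13 = 94 days.
94 mod 7 = 3, so 3 days after Thursday is Sunday.

Sunday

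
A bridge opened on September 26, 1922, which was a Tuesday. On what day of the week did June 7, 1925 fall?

Sunday

September 26, 1922 → September 26, 1923: 365 days.
September 26, 1923 → September 26, 1924: 366 days (1924 is a leap year).
September 1924: 30 − 26 = 4 days remain.
Then October (31), November (30), December (31), January (31), February 1925 (28), March (31), April (30), May (31): 31 + 30 + 31 + 31 + 28 + 31 + 30 + 31 = 243 days.
June 1–7, 1925: 7 days.
Residual: 254 days.
Total: 985 days.
985 mod 7 = 5, so 5 days after Tuesday is Sunday.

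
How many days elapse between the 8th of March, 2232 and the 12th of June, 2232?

96

March 2232: 31 − 8 = 23 days remain.
Then April (30), May (31): 30 + 31 = 61 days.
June 1–12, 2232: 12 days.
Total: 23 + 61 + 12 = 96 days.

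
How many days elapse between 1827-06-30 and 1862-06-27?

12781

From June 30, 1827 to June 30, 1861: 34 years, of which 9 contain a Feb 29 — 25×365 + 9×366 = 12419 days.
June 1861: 30 − 30 = 0 days remain.
Then 11 full months totalling 335 days.
June 1–27, 1862: 27 days.
Residual: 362 days.
Total: 12781 days.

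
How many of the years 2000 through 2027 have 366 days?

7

Years divisible by 4 in [2000, 2027]: 2000, 2004, 2008, 2012, 2016, 2020, 2024.
2000 is divisible by 400, so still leap.
No century exceptions apply. Count: 7.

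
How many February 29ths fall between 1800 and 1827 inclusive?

Years divisible by 4 in [1800, 1827]: 1800, 1804, 1808, 1812, 1816, 1820, 1824.
Of these, 1800 is divisible by 100 but not 400, so not leap.
Leap years: 7 − 1 = 6.

6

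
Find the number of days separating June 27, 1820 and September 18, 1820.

83

June 1820: 30 − 27 = 3 days remain.
Then July (31), August (31): 31 + 31 = 62 days.
September 1–18, 1820: 18 days.
Total: 3 + 62 + 18 = 83 days.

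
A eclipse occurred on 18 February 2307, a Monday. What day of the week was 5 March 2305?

Count forward from the earlier date (March 5, 2305) to the later (February 18, 2307):
March 5, 2305 → March 5, 2306: 365 days.
March 2306: 31 − 5 = 26 days remain.
Then 10 full months totalling 306 days.
February 1–18, 2307: 18 days (2307 is not a leap year).
Residual: 350 days.
Total: 715 days.
715 mod 7 = 1, so 1 day before Monday is Sunday.

Sunday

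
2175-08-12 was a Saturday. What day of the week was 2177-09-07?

Sunday

August 12, 2175 → August 12, 2176: 366 days (2176 is a leap year).
August 12, 2176 → August 12, 2177: 365 days.
August 2177: 31 − 12 = 19 days remain.
September 1–7, 2177: 7 days.
Residual: 26 days.
Total: 757 days.
757 mod 7 = 1, so 1 day after Saturday is Sunday.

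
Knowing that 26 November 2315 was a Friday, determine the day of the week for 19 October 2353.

Monday

From November 26, 2315 to November 26, 2352: 37 years, of which 10 contain a Feb 29 — 27×365 + 10×366 = 13515 days.
November 2352: 30 − 26 = 4 days remain.
Then 10 full months totalling 304 days.
October 1–19, 2353: 19 days.
Residual: 327 days.
Total: 13842 days.
13842 mod 7 = 3, so 3 days after Friday is Monday.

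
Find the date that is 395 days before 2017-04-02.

2016-03-03

Count 395 days before April 2, 2017:
March 3, 2016 → March 3, 2017: 365 days.
March 2017: 31 − 3 = 28 days remain.
April 1–2, 2017: 2 days.
Residual: 30 days.
Total: 395 days.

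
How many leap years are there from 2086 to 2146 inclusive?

Years divisible by 4: 2088, 2092, …, 2144 — 15 in all.
Of these, 2100 is divisible by 100 but not 400, so not leap.
Leap years: 15 − 1 = 14.

14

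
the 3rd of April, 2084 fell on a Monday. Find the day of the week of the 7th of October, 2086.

April 3, 2084 → April 3, 2085: 365 days.
April 3, 2085 → April 3, 2086: 365 days.
April 2086: 30 − 3 = 27 days remain.
Then May (31), June (30), July (31), August (31), September (30): 31 + 30 + 31 + 31 + 30 = 153 days.
October 1–7, 2086: 7 days.
Residual: 187 days.
Total: 917 days.
917 is a multiple of 7, so the 7th of October, 2086 falls on the same weekday: Monday.

Monday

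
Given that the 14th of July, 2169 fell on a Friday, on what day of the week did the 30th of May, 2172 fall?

Saturday

July 14, 2169 → July 14, 2170: 365 days.
July 14, 2170 → July 14, 2171: 365 days.
July 2171: 31 − 14 = 17 days remain.
Then 9 full months totalling 274 days.
May 1–30, 2172: 30 days.
Residual: 321 days.
Total: 1051 days.
1051 mod 7 = 1, so 1 day after Friday is Saturday.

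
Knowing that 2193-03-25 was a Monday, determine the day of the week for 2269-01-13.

From March 25, 2193 to March 25, 2268: 75 years, of which 18 contain a Feb 29 — 57×365 + 18×366 = 27393 days.
(2200 is not a leap year (divisible by 100 but not 400).)
March 2268: 31 − 25 = 6 days remain.
Then 9 full months totalling 275 days.
January 1–13, 2269: 13 days.
Residual: 294 days.
Total: 27687 days.
27687 mod 7 = 2, so 2 days after Monday is Wednesday.

Wednesday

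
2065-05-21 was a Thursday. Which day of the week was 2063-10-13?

Count forward from the earlier date (October 13, 2063) to the later (May 21, 2065):
Day-of-year of October 13, 2063: 286.
Day-of-year of May 21, 2065: 141.
2063 has 365 days, so 365 − 286 = 79 days remain in 2063.
Full years: 2064: 366. Sum = 366.
Total: 79 + 366 + 141 = 586 days.
586 mod 7 = 5, so 5 days before Thursday is Saturday.

Saturday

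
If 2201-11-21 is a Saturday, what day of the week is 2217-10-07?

Tuesday

Day-of-year of November 21, 2201: 325.
Day-of-year of October 7, 2217: 280.
2201 has 365 days, so 365 − 325 = 40 days remain in 2201.
Full years 2202–2216: 11 common + 4 leap = 11×365 + 4×366 = 5479 days.
Total: 40 + 5479 + 280 = 5799 days.
5799 mod 7 = 3, so 3 days after Saturday is Tuesday.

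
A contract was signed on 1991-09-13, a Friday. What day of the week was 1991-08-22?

Thursday

Count forward from the earlier date (August 22, 1991) to the later (September 13, 1991):
August 1991: 31 − 22 = 9 days remain.
September 1–13, 1991: 13 days.
Total: 9 + 13 = 22 days.
22 mod 7 = 1, so 1 day before Friday is Thursday.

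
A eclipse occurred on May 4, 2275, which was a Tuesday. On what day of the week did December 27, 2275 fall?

Monday

May 2275: 31 − 4 = 27 days remain.
Then June (30), July (31), August (31), September (30), October (31), November (30): 30 + 31 + 31 + 30 + 31 + 30 = 183 days.
December 1–27, 2275: 27 days.
Total: 27 + 183 + 27 = 237 days.
237 mod 7 = 6, so 6 days after Tuesday is Monday.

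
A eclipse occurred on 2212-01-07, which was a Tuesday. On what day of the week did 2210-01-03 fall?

Wednesday

Count forward from the earlier date (January 3, 2210) to the later (January 7, 2212):
January 2210: 31 − 3 = 28 days remain.
Then 23 full months totalling 699 days.
January 1–7, 2212: 7 days.
Total: 28 + 699 + 7 = 734 days.
734 mod 7 = 6, so 6 days before Tuesday is Wednesday.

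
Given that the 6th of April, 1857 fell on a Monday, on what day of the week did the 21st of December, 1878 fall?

Day-of-year of April 6, 1857: 96.
Day-of-year of December 21, 1878: 355.
1857 has 365 days, so 365 − 96 = 269 days remain in 1857.
Full years 1858–1877: 15 common + 5 leap = 15×365 + 5×366 = 7305 days.
Total: 269 + 7305 + 355 = 7929 days.
7929 mod 7 = 5, so 5 days after Monday is Saturday.

Saturday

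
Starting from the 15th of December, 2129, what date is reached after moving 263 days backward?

the 27th of March, 2129

Count 263 days before December 15, 2129:
March 2129: 31 − 27 = 4 days remain.
Then April (30), May (31), June (30), July (31), August (31), September (30), October (31), November (30): 30 + 31 + 30 + 31 + 31 + 30 + 31 + 30 = 244 days.
December 1–15, 2129: 15 days.
Total: 4 + 244 + 15 = 263 days.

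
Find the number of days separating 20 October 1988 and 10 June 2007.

6807

Day-of-year of October 20, 1988: 294.
Day-of-year of June 10, 2007: 161.
1988 has 366 days, so 366 − 294 = 72 days remain in 1988.
Full years 1989–2006: 14 common + 4 leap = 14×365 + 4×366 = 6574 days.
Total: 72 + 6574 + 161 = 6807 days.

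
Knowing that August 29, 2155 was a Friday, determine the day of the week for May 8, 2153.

Count forward from the earlier date (May 8, 2153) to the later (August 29, 2155):
May 8, 2153 → May 8, 2154: 365 days.
May 8, 2154 → May 8, 2155: 365 days.
May 2155: 31 − 8 = 23 days remain.
Then June (30), July (31): 30 + 31 = 61 days.
August 1–29, 2155: 29 days.
Residual: 113 days.
Total: 843 days.
843 mod 7 = 3, so 3 days before Friday is Tuesday.

Tuesday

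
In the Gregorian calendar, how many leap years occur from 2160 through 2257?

Years divisible by 4: 2160, 2164, …, 2256 — 25 in all.
Of these, 2200 is divisible by 100 but not 400, so not leap.
Leap years: 25 − 1 = 24.

24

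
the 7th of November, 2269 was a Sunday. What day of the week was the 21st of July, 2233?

Sunday

Count forward from the earlier date (July 21, 2233) to the later (November 7, 2269):
Day-of-year of July 21, 2233: 202.
Day-of-year of November 7, 2269: 311.
2233 has 365 days, so 365 − 202 = 163 days remain in 2233.
Full years 2234–2268: 26 common + 9 leap = 26×365 + 9×366 = 12784 days.
Total: 163 + 12784 + 311 = 13258 days.
13258 is a multiple of 7, so the 21st of July, 2233 falls on the same weekday: Sunday.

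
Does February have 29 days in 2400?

Yes

2400 is a leap year (divisible by 400).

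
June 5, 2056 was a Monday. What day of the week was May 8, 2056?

Count forward from the earlier date (May 8, 2056) to the later (June 5, 2056):
May 2056: 31 − 8 = 23 days remain.
June 1–5, 2056: 5 days.
Total: 23 + 5 = 28 days.
28 is a multiple of 7, so May 8, 2056 falls on the same weekday: Monday.

Monday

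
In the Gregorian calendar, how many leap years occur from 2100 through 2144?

11

Years divisible by 4 in [2100, 2144]: 2100, 2104, 2108, 2112, 2116, 2120, 2124, 2128, 2132, 2136, 2140, 2144.
Of these, 2100 is divisible by 100 but not 400, so not leap.
Leap years: 12 − 1 = 11.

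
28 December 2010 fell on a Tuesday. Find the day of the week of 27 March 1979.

Tuesday

Count forward from the earlier date (March 27, 1979) to the later (December 28, 2010):
Day-of-year of March 27, 1979: 86.
Day-of-year of December 28, 2010: 362.
1979 has 365 days, so 365 − 86 = 279 days remain in 1979.
Full years 1980–2009: 22 common + 8 leap = 22×365 + 8×366 = 10958 days.
Total: 279 + 10958 + 362 = 11599 days.
11599 is a multiple of 7, so 27 March 1979 falls on the same weekday: Tuesday.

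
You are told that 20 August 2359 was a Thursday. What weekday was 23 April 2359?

Count forward from the earlier date (April 23, 2359) to the later (August 20, 2359):
April 2359: 30 − 23 = 7 days remain.
Then May (31), June (30), July (31): 31 + 30 + 31 = 92 days.
August 1–20, 2359: 20 days.
Total: 7 + 92 + 20 = 119 days.
119 is a multiple of 7, so 23 April 2359 falls on the same weekday: Thursday.

Thursday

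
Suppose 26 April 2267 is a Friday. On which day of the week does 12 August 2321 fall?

Friday

From April 26, 2267 to April 26, 2321: 54 years, of which 13 contain a Feb 29 — 41×365 + 13×366 = 19723 days.
(2300 is not a leap year (divisible by 100 but not 400).)
April 2321: 30 − 26 = 4 days remain.
Then May (31), June (30), July (31): 31 + 30 + 31 = 92 days.
August 1–12, 2321: 12 days.
Residual: 108 days.
Total: 19831 days.
19831 is a multiple of 7, so 12 August 2321 falls on the same weekday: Friday.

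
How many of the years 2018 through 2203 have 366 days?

44

Years divisible by 4: 2020, 2024, …, 2200 — 46 in all.
Of these, 2100, 2200 are divisible by 100 but not 400, so not leap.
Leap years: 46 − 2 = 44.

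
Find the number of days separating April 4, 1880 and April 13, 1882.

739

Day-of-year of April 4, 1880: 95.
Day-of-year of April 13, 1882: 103.
1880 has 366 days, so 366 − 95 = 271 days remain in 1880.
Full years: 1881: 365. Sum = 365.
Total: 271 + 365 + 103 = 739 days.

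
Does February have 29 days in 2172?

Yes

2172 is a leap year.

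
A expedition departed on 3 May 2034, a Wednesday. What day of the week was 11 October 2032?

Count forward from the earlier date (October 11, 2032) to the later (May 3, 2034):
October 11, 2032 → October 11, 2033: 365 days.
October 2033: 31 − 11 = 20 days remain.
Then November (30), December (31), January (31), February 2034 (28), March (31), April (30): 30 + 31 + 31 + 28 + 31 + 30 = 181 days.
May 1–3, 2034: 3 days.
Residual: 204 days.
Total: 569 days.
569 mod 7 = 2, so 2 days before Wednesday is Monday.

Monday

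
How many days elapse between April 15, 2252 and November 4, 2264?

From April 15, 2252 to April 15, 2264: 12 years, of which 3 contain a Feb 29 — 9×365 + 3×366 = 4383 days.
April 2264: 30 − 15 = 15 days remain.
Then May (31), June (30), July (31), August (31), September (30), October (31): 31 + 30 + 31 + 31 + 30 + 31 = 184 days.
November 1–4, 2264: 4 days.
Residual: 203 days.
Total: 4586 days.

4586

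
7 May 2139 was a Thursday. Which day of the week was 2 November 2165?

Day-of-year of May 7, 2139: 127.
Day-of-year of November 2, 2165: 306.
2139 has 365 days, so 365 − 127 = 238 days remain in 2139.
Full years 2140–2164: 18 common + 7 leap = 18×365 + 7×366 = 9132 days.
Total: 238 + 9132 + 306 = 9676 days.
9676 mod 7 = 2, so 2 days after Thursday is Saturday.

Saturday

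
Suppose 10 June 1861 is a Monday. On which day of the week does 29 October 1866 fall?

Day-of-year of June 10, 1861: 161.
Day-of-year of October 29, 1866: 302.
1861 has 365 days, so 365 − 161 = 204 days remain in 1861.
Full years: 1862: 365; 1863: 365; 1864: 366; 1865: 365. Sum = 1461.
Total: 204 + 1461 + 302 = 1967 days.
1967 is a multiple of 7, so 29 October 1866 falls on the same weekday: Monday.

Monday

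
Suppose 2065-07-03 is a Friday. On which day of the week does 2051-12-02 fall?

Count forward from the earlier date (December 2, 2051) to the later (July 3, 2065):
Day-of-year of December 2, 2051: 336.
Day-of-year of July 3, 2065: 184.
2051 has 365 days, so 365 − 336 = 29 days remain in 2051.
Full years 2052–2064: 9 common + 4 leap = 9×365 + 4×366 = 4749 days.
Total: 29 + 4749 + 184 = 4962 days.
4962 mod 7 = 6, so 6 days before Friday is Saturday.

Saturday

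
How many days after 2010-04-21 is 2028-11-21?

From April 21, 2010 to April 21, 2028: 18 years, of which 5 contain a Feb 29 — 13×365 + 5×366 = 6575 days.
April 2028: 30 − 21 = 9 days remain.
Then May (31), June (30), July (31), August (31), September (30), October (31): 31 + 30 + 31 + 31 + 30 + 31 = 184 days.
November 1–21, 2028: 21 days.
Residual: 214 days.
Total: 6789 days.

6789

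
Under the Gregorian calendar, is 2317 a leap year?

No

2317 is not a leap year.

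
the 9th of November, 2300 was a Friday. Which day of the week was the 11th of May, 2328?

From November 9, 2300 to November 9, 2327: 27 years, of which 6 contain a Feb 29 — 21×365 + 6×366 = 9861 days.
November 2327: 30 − 9 = 21 days remain.
Then December (31), January (31), February 2328 (29), March (31), April (30): 31 + 31 + 29 + 31 + 30 = 152 days.
May 1–11, 2328: 11 days.
Residual: 184 days.
Total: 10045 days.
10045 is a multiple of 7, so the 11th of May, 2328 falls on the same weekday: Friday.

Friday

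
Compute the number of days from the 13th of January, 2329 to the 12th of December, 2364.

From January 13, 2329 to January 13, 2364: 35 years, of which 8 contain a Feb 29 — 27×365 + 8×366 = 12783 days.
January 2364: 31 − 13 = 18 days remain.
Then 10 full months totalling 304 days.
December 1–12, 2364: 12 days.
Residual: 334 days.
Total: 13117 days.

13117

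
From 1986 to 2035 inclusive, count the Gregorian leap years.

12

Years divisible by 4 in [1986, 2035]: 1988, 1992, 1996, 2000, 2004, 2008, 2012, 2016, 2020, 2024, 2028, 2032.
2000 is divisible by 400, so still leap.
No century exceptions apply. Count: 12.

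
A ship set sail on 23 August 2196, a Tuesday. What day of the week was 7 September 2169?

Thursday

Count forward from the earlier date (September 7, 2169) to the later (August 23, 2196):
From September 7, 2169 to September 7, 2195: 26 years, of which 6 contain a Feb 29 — 20×365 + 6×366 = 9496 days.
September 2195: 30 − 7 = 23 days remain.
Then 10 full months totalling 305 days.
August 1–23, 2196: 23 days.
Residual: 351 days.
Total: 9847 days.
9847 mod 7 = 5, so 5 days before Tuesday is Thursday.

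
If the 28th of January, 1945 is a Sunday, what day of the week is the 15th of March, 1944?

Wednesday

Count forward from the earlier date (March 15, 1944) to the later (January 28, 1945):
March 1944: 31 − 15 = 16 days remain.
Then 9 full months totalling 275 days.
January 1–28, 1945: 28 days.
Total: 16 + 275 + 28 = 319 days.
319 mod 7 = 4, so 4 days before Sunday is Wednesday.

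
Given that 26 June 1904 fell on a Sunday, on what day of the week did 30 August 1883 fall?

Thursday

Count forward from the earlier date (August 30, 1883) to the later (June 26, 1904):
From August 30, 1883 to August 30, 1903: 20 years, of which 4 contain a Feb 29 — 16×365 + 4×366 = 7304 days.
(1900 is not a leap year (divisible by 100 but not 400).)
August 1903: 31 − 30 = 1 day remains.
Then 9 full months totalling 274 days.
June 1–26, 1904: 26 days.
Residual: 301 days.
Total: 7605 days.
7605 mod 7 = 3, so 3 days before Sunday is Thursday.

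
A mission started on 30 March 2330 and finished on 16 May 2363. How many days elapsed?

12100

Day-of-year of March 30, 2330: 89.
Day-of-year of May 16, 2363: 136.
2330 has 365 days, so 365 − 89 = 276 days remain in 2330.
Full years 2331–2362: 24 common + 8 leap = 24×365 + 8×366 = 11688 days.
Total: 276 + 11688 + 136 = 12100 days.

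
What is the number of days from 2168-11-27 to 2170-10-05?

Day-of-year of November 27, 2168: 332.
Day-of-year of October 5, 2170: 278.
2168 has 366 days, so 366 − 332 = 34 days remain in 2168.
Full years: 2169: 365. Sum = 365.
Total: 34 + 365 + 278 = 677 days.

677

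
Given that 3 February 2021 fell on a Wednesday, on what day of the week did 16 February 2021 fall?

Within February 2021: 16 − 3 = 13 days.
13 mod 7 = 6, so 6 days after Wednesday is Tuesday.

Tuesday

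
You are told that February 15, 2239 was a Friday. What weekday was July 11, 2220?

Tuesday

Count forward from the earlier date (July 11, 2220) to the later (February 15, 2239):
From July 11, 2220 to July 11, 2238: 18 years, of which 4 contain a Feb 29 — 14×365 + 4×366 = 6574 days.
July 2238: 31 − 11 = 20 days remain.
Then August (31), September (30), October (31), November (30), December (31), January (31): 31 + 30 + 31 + 30 + 31 + 31 = 184 days.
February 1–15, 2239: 15 days (2239 is not a leap year).
Residual: 219 days.
Total: 6793 days.
6793 mod 7 = 3, so 3 days before Friday is Tuesday.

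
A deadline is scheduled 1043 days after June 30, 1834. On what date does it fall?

May 8, 1837

Count 1043 days after June 30, 1834:
Day-of-year of June 30, 1834: 181.
Day-of-year of May 8, 1837: 128.
1834 has 365 days, so 365 − 181 = 184 days remain in 1834.
Full years: 1835: 365; 1836: 366. Sum = 731.
Total: 184 + 731 + 128 = 1043 days.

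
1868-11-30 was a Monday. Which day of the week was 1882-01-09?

Day-of-year of November 30, 1868: 335.
Day-of-year of January 9, 1882: 9.
1868 has 366 days, so 366 − 335 = 31 days remain in 1868.
Full years 1869–1881: 10 common + 3 leap = 10×365 + 3×366 = 4748 days.
Total: 31 + 4748 + 9 = 4788 days.
4788 is a multiple of 7, so 1882-01-09 falls on the same weekday: Monday.

Monday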